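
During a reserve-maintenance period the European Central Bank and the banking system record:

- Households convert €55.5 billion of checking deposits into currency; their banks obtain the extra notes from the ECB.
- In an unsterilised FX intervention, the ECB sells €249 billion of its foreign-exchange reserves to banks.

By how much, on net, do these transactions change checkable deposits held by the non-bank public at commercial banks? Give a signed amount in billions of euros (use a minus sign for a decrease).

-€55.5 billion

ECB balance sheet:
  Assets:      Foreign assets −€249B
  Liabilities: Bank reserves −€304.5B, Currency in circulation +€55.5B
Commercial banking system:
  Assets:      Reserves at CB −€304.5B, Foreign assets +€249B
  Liabilities: Checkable deposits −€55.5B
So the change in checkable deposits held by the non-bank public at commercial banks is -€55.5 billion.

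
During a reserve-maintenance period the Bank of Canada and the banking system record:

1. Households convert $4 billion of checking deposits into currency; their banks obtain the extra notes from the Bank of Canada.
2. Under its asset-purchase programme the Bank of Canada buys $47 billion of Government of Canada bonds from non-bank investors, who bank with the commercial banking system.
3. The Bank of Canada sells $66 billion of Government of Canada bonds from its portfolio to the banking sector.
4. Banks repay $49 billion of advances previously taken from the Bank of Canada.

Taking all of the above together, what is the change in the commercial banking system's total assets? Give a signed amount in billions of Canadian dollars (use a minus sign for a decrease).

Currency withdrawal $4 billion: bank balance sheets shrink → −$4B.
Asset purchase (from non-banks) $47 billion: bank balance sheets expand → +$47B.
OMO sale (to banks) $66 billion: just an asset swap on bank balance sheets → 0.
Discount-window repayment $49 billion: bank balance sheets shrink → −$49B.
Net: −4 + 47 + 0 − 49 = -$6 billion.

-$6 billion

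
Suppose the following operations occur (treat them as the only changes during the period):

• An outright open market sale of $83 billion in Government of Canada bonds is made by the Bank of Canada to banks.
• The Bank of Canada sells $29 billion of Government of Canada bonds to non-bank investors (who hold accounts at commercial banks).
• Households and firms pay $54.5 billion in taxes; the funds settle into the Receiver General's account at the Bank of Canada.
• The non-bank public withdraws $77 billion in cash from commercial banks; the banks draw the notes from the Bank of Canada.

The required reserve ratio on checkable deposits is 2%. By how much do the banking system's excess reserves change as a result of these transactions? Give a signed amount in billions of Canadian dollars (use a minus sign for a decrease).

OMO sale (to banks) $83 billion: reserves −$83B, deposits 0.
Asset sale (to non-banks) $29 billion: reserves −$29B, deposits −$29B.
Government account inflow $54.5 billion: reserves −$54.5B, deposits −$54.5B.
Currency withdrawal $77 billion: reserves −$77B, deposits −$77B.
Totals: Δreserves = −$243.5B, Δdeposits = −$160.5B.
Δrequired reserves = 2% × −$160.5B = −$3.21B.
Δexcess reserves = Δreserves − Δrequired = −$243.5B − (−$3.21B) = -$240.29 billion.

-$240.29 billion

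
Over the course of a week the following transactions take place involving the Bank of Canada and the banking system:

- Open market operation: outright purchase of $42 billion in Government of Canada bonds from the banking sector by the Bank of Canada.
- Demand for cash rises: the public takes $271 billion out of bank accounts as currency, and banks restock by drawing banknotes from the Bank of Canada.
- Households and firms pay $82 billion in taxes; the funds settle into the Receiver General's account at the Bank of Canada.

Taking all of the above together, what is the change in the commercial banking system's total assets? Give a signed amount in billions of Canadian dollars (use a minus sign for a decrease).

Bank of Canada balance sheet:
  Assets:      Securities +$42B
  Liabilities: Bank reserves −$311B, Currency in circulation +$271B, Government deposits +$82B
Commercial banking system:
  Assets:      Reserves at CB −$311B, Securities −$42B
  Liabilities: Checkable deposits −$353B
Change in total bank assets = -$353 billion.

-$353 billion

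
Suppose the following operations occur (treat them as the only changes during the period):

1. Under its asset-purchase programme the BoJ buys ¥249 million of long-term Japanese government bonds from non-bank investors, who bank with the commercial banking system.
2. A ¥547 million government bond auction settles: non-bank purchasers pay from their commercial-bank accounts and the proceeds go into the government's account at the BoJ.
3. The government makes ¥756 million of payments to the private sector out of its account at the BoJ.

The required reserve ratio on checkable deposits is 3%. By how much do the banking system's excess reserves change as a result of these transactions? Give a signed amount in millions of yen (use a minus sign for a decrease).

Asset purchase (from non-banks) ¥249 million: reserves +¥249M, deposits +¥249M.
Government account inflow ¥547 million: reserves −¥547M, deposits −¥547M.
Government spending ¥756 million: reserves +¥756M, deposits +¥756M.
Totals: Δreserves = +¥458M, Δdeposits = +¥458M.
Δrequired reserves = 3% × +¥458M = +¥13.74M.
Δexcess reserves = Δreserves − Δrequired = +¥458M − (+¥13.74M) = +¥444.26 million.

+¥444.26 million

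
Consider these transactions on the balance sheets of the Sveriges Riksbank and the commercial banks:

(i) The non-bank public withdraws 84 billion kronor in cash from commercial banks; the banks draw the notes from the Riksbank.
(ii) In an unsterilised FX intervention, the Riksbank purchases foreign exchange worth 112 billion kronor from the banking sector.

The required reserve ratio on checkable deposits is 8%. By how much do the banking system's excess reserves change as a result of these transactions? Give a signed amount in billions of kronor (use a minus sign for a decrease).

Currency withdrawal 84 billion kronor: reserves −84B, deposits −84B.
FX purchase 112 billion kronor: reserves +112B, deposits 0.
Totals: Δreserves = +28B, Δdeposits = −84B.
Δrequired reserves = 8% × −84B = −6.72B.
Δexcess reserves = Δreserves − Δrequired = +28B − (−6.72B) = +34.72 billion.

+34.72 billion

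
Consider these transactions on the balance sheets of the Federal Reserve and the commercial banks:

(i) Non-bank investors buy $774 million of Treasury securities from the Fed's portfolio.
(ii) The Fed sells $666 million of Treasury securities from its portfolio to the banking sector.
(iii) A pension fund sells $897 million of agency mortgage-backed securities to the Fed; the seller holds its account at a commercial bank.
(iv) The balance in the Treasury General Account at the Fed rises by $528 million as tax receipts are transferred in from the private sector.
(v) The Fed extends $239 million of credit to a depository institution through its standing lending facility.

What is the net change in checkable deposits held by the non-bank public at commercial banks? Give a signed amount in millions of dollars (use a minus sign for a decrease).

-$405 million

Asset sale (to non-banks) $774 million: non-bank counterparties' bank balances fall → −$774M.
OMO sale (to banks) $666 million: the counterparty is a bank, so public deposits are unchanged → 0.
Asset purchase (from non-banks) $897 million: non-bank counterparties' bank balances rise → +$897M.
Government account inflow $528 million: non-bank counterparties' bank balances fall → −$528M.
Discount-window loan $239 million: the counterparty is a bank, so public deposits are unchanged → 0.
Net: −774 + 0 + 897 − 528 + 0 = -$405 million.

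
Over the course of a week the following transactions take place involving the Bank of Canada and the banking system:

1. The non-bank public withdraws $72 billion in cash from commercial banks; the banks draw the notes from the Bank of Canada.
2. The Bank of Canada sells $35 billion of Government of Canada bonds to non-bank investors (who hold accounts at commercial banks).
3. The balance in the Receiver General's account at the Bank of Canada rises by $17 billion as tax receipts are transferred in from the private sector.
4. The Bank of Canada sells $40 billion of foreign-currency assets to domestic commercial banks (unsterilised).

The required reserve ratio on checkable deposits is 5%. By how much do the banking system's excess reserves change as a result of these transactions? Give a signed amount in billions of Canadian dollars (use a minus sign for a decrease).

-$157.8 billion

Currency withdrawal $72 billion: reserves −$72B, deposits −$72B.
Asset sale (to non-banks) $35 billion: reserves −$35B, deposits −$35B.
Government account inflow $17 billion: reserves −$17B, deposits −$17B.
FX sale $40 billion: reserves −$40B, deposits 0.
Totals: Δreserves = −$164B, Δdeposits = −$124B.
Δrequired reserves = 5% × −$124B = −$6.2B.
Δexcess reserves = Δreserves − Δrequired = −$164B − (−$6.2B) = -$157.8 billion.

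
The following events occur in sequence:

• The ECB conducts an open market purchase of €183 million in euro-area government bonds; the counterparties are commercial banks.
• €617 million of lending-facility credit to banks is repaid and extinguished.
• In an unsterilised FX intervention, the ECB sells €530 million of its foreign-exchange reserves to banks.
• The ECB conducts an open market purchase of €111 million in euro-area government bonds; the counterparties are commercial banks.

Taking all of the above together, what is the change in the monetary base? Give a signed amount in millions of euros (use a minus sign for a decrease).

-€853 million

ECB balance sheet:
  Assets:      Securities +€294M, Loans to banks −€617M, Foreign assets −€530M
  Liabilities: Bank reserves −€853M
Commercial banking system:
  Assets:      Reserves at CB −€853M, Securities −€294M, Foreign assets +€530M
  Liabilities: Borrowings from CB −€617M
Monetary base = currency + reserves: 0 + (−€853M) = -€853 million.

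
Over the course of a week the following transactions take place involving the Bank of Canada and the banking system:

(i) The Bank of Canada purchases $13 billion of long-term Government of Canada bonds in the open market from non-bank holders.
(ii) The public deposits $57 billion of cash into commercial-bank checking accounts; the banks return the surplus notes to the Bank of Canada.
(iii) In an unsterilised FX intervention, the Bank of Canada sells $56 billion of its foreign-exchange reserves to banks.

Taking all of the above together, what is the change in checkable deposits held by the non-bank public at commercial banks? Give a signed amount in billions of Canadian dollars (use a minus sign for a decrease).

+$70 billion

Bank of Canada balance sheet:
  Assets:      Securities +$13B, Foreign assets −$56B
  Liabilities: Bank reserves +$14B, Currency in circulation −$57B
Commercial banking system:
  Assets:      Reserves at CB +$14B, Foreign assets +$56B
  Liabilities: Checkable deposits +$70B
So the change in checkable deposits held by the non-bank public at commercial banks is +$70 billion.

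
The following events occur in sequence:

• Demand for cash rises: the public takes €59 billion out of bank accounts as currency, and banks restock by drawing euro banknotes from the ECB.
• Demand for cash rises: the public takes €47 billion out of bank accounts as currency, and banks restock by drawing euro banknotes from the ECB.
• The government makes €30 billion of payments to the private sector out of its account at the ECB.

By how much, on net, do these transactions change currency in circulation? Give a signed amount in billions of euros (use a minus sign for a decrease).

+€106 billion

ECB balance sheet:
  Assets:      no change
  Liabilities: Bank reserves −€76B, Currency in circulation +€106B, Government deposits −€30B
Commercial banking system:
  Assets:      Reserves at CB −€76B
  Liabilities: Checkable deposits −€76B
So the change in currency in circulation is +€106 billion.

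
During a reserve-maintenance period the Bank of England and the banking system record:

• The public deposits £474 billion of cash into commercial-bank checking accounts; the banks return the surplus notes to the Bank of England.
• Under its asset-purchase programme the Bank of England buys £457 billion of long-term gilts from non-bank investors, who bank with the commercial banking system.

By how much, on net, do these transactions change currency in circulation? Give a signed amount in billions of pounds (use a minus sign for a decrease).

Bank of England balance sheet:
  Assets:      Securities +£457B
  Liabilities: Bank reserves +£931B, Currency in circulation −£474B
So the change in currency in circulation is -£474 billion.

-£474 billion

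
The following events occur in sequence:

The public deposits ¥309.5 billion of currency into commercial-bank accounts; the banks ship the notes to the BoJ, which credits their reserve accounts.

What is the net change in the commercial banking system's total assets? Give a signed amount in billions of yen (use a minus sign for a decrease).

+¥309.5 billion

BoJ balance sheet:
  Assets:      no change
  Liabilities: Bank reserves +¥309.5B, Currency in circulation −¥309.5B
Commercial banking system:
  Assets:      Reserves at CB +¥309.5B
  Liabilities: Checkable deposits +¥309.5B
Change in total bank assets = +¥309.5 billion.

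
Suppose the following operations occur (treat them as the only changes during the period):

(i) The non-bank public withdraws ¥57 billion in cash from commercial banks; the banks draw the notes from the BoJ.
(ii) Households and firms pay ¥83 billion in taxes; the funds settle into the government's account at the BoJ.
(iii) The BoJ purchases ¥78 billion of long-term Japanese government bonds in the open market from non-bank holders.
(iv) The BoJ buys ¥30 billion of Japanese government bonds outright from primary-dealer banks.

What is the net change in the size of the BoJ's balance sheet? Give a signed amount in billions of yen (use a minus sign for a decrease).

+¥108 billion

BoJ balance sheet:
  Assets:      Securities +¥108B
  Liabilities: Bank reserves −¥32B, Currency in circulation +¥57B, Government deposits +¥83B
Change in total BoJ assets = +¥108 billion.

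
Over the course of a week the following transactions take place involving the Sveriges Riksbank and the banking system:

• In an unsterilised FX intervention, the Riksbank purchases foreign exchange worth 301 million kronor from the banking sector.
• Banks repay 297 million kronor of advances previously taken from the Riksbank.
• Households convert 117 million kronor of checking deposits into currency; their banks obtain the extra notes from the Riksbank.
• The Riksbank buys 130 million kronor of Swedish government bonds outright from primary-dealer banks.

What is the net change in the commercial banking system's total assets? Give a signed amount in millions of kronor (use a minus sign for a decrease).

Riksbank balance sheet:
  Assets:      Securities +130M, Loans to banks −297M, Foreign assets +301M
  Liabilities: Bank reserves +17M, Currency in circulation +117M
Commercial banking system:
  Assets:      Reserves at CB +17M, Securities −130M, Foreign assets −301M
  Liabilities: Checkable deposits −117M, Borrowings from CB −297M
Change in total bank assets = -414 million.

-414 million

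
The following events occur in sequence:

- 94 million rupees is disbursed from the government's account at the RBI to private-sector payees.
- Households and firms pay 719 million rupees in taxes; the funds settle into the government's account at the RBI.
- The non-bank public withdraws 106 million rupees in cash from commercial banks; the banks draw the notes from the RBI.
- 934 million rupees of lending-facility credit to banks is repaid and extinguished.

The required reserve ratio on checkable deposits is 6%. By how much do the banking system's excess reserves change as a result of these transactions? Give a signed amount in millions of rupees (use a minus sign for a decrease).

Government spending 94 million rupees: reserves +94M, deposits +94M.
Government account inflow 719 million rupees: reserves −719M, deposits −719M.
Currency withdrawal 106 million rupees: reserves −106M, deposits −106M.
Discount-window repayment 934 million rupees: reserves −934M, deposits 0.
Totals: Δreserves = −1665M, Δdeposits = −731M.
Δrequired reserves = 6% × −731M = −43.86M.
Δexcess reserves = Δreserves − Δrequired = −1665M − (−43.86M) = -1621.14 million.

-1621.14 million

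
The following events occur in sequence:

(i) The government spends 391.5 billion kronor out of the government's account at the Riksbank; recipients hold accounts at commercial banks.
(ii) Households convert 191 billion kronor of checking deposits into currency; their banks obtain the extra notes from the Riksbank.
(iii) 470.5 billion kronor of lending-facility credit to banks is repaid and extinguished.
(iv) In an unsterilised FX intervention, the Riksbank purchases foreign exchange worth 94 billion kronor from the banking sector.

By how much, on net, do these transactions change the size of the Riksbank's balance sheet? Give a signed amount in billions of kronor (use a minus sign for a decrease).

-376.5 billion

Riksbank balance sheet:
  Assets:      Loans to banks −470.5B, Foreign assets +94B
  Liabilities: Bank reserves −176B, Currency in circulation +191B, Government deposits −391.5B
Change in total Riksbank assets = -376.5 billion.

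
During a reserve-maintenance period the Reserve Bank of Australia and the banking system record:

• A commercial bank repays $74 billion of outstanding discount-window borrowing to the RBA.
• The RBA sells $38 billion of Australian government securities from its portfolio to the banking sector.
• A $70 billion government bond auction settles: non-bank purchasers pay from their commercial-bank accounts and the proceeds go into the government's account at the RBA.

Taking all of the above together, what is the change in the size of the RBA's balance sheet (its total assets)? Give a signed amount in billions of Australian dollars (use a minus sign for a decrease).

-$112 billion

RBA balance sheet:
  Assets:      Securities −$38B, Loans to banks −$74B
  Liabilities: Bank reserves −$182B, Government deposits +$70B
Change in total RBA assets = -$112 billion.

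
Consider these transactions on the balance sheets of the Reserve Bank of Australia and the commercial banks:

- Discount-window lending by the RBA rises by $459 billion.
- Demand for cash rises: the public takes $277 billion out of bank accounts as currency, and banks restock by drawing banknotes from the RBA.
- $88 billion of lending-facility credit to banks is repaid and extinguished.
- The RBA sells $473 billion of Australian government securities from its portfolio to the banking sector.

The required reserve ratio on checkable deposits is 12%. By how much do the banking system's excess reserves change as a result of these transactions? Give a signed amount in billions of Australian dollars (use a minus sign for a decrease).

-$345.76 billion

Discount-window loan $459 billion: reserves +$459B, deposits 0.
Currency withdrawal $277 billion: reserves −$277B, deposits −$277B.
Discount-window repayment $88 billion: reserves −$88B, deposits 0.
OMO sale (to banks) $473 billion: reserves −$473B, deposits 0.
Totals: Δreserves = −$379B, Δdeposits = −$277B.
Δrequired reserves = 12% × −$277B = −$33.24B.
Δexcess reserves = Δreserves − Δrequired = −$379B − (−$33.24B) = -$345.76 billion.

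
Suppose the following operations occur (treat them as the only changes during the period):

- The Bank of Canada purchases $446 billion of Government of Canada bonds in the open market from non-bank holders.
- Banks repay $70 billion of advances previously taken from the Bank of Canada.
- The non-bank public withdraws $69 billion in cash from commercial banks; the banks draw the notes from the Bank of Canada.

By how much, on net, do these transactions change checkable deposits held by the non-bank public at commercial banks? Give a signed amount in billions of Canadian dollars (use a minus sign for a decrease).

Bank of Canada balance sheet:
  Assets:      Securities +$446B, Loans to banks −$70B
  Liabilities: Bank reserves +$307B, Currency in circulation +$69B
Commercial banking system:
  Assets:      Reserves at CB +$307B
  Liabilities: Checkable deposits +$377B, Borrowings from CB −$70B
So the change in checkable deposits held by the non-bank public at commercial banks is +$377 billion.

+$377 billion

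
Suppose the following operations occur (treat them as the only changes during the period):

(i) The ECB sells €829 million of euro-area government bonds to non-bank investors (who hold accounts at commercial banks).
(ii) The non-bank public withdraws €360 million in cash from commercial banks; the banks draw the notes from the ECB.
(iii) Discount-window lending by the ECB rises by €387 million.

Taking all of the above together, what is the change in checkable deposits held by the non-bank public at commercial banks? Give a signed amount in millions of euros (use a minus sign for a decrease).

-€1189 million

Asset sale (to non-banks) €829 million: non-bank counterparties' bank balances fall → −€829M.
Currency withdrawal €360 million: non-bank counterparties' bank balances fall → −€360M.
Discount-window loan €387 million: the counterparty is a bank, so public deposits are unchanged → 0.
Net: −829 − 360 + 0 = -€1189 million.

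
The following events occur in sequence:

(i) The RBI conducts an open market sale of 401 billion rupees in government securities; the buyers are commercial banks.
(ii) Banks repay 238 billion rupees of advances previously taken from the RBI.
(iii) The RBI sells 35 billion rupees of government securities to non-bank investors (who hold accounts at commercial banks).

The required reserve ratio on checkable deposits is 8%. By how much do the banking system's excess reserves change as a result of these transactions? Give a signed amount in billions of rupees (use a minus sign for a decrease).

-671.2 billion

OMO sale (to banks) 401 billion rupees: reserves −401B, deposits 0.
Discount-window repayment 238 billion rupees: reserves −238B, deposits 0.
Asset sale (to non-banks) 35 billion rupees: reserves −35B, deposits −35B.
Totals: Δreserves = −674B, Δdeposits = −35B.
Δrequired reserves = 8% × −35B = −2.8B.
Δexcess reserves = Δreserves − Δrequired = −674B − (−2.8B) = -671.2 billion.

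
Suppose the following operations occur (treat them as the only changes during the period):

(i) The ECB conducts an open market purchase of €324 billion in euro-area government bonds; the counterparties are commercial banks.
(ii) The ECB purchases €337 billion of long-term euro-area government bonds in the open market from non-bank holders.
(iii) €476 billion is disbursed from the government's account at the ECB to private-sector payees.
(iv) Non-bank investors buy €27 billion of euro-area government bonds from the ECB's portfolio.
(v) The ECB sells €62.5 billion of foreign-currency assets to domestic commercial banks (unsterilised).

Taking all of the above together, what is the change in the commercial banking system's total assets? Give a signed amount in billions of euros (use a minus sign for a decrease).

+€786 billion

ECB balance sheet:
  Assets:      Securities +€634B, Foreign assets −€62.5B
  Liabilities: Bank reserves +€1047.5B, Government deposits −€476B
Commercial banking system:
  Assets:      Reserves at CB +€1047.5B, Securities −€324B, Foreign assets +€62.5B
  Liabilities: Checkable deposits +€786B
Change in total bank assets = +€786 billion.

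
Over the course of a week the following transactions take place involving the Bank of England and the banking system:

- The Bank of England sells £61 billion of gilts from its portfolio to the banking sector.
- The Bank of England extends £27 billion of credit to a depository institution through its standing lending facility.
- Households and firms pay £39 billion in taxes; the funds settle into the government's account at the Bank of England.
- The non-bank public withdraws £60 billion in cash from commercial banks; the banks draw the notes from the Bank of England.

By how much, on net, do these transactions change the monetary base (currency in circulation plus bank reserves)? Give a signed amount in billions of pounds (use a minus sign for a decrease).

Bank of England balance sheet:
  Assets:      Securities −£61B, Loans to banks +£27B
  Liabilities: Bank reserves −£133B, Currency in circulation +£60B, Government deposits +£39B
Commercial banking system:
  Assets:      Reserves at CB −£133B, Securities +£61B
  Liabilities: Checkable deposits −£99B, Borrowings from CB +£27B
Monetary base = currency + reserves: +£60B + (−£133B) = -£73 billion.

-£73 billion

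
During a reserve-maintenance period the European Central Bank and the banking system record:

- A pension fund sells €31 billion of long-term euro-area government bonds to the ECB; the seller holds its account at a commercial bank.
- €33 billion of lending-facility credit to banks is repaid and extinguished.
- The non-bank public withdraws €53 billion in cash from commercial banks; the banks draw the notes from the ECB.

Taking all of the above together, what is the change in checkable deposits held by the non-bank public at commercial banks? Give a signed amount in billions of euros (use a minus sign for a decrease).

ECB balance sheet:
  Assets:      Securities +€31B, Loans to banks −€33B
  Liabilities: Bank reserves −€55B, Currency in circulation +€53B
Commercial banking system:
  Assets:      Reserves at CB −€55B
  Liabilities: Checkable deposits −€22B, Borrowings from CB −€33B
So the change in checkable deposits held by the non-bank public at commercial banks is -€22 billion.

-€22 billion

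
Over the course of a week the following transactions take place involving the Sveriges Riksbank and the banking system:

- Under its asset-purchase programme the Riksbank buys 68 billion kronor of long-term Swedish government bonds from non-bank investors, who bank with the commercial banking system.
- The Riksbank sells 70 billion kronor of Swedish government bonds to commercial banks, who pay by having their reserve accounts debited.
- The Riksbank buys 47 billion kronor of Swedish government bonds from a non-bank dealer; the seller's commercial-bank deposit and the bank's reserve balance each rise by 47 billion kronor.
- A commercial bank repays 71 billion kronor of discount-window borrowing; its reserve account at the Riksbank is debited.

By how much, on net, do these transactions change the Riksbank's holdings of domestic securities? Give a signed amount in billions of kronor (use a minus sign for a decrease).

Asset purchase (from non-banks) 68 billion kronor: securities added to the Riksbank's portfolio → +68B.
OMO sale (to banks) 70 billion kronor: securities removed from the Riksbank's portfolio → −70B.
Asset purchase (from non-banks) 47 billion kronor: securities added to the Riksbank's portfolio → +47B.
Discount-window repayment 71 billion kronor: the Riksbank's securities portfolio is untouched → 0.
Net: 68 − 70 + 47 + 0 = +45 billion.

+45 billion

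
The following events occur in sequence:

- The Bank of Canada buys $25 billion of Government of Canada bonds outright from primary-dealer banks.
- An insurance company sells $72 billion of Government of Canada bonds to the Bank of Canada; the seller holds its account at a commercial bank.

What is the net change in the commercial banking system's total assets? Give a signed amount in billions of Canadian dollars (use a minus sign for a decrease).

Bank of Canada balance sheet:
  Assets:      Securities +$97B
  Liabilities: Bank reserves +$97B
Commercial banking system:
  Assets:      Reserves at CB +$97B, Securities −$25B
  Liabilities: Checkable deposits +$72B
Change in total bank assets = +$72 billion.

+$72 billion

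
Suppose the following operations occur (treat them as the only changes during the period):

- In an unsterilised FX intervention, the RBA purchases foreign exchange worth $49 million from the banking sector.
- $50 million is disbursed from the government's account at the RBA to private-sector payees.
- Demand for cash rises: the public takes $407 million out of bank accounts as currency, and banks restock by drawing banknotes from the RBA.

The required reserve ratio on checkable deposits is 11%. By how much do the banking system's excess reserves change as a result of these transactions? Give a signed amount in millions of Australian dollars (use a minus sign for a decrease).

-$268.73 million

FX purchase $49 million: reserves +$49M, deposits 0.
Government spending $50 million: reserves +$50M, deposits +$50M.
Currency withdrawal $407 million: reserves −$407M, deposits −$407M.
Totals: Δreserves = −$308M, Δdeposits = −$357M.
Δrequired reserves = 11% × −$357M = −$39.27M.
Δexcess reserves = Δreserves − Δrequired = −$308M − (−$39.27M) = -$268.73 million.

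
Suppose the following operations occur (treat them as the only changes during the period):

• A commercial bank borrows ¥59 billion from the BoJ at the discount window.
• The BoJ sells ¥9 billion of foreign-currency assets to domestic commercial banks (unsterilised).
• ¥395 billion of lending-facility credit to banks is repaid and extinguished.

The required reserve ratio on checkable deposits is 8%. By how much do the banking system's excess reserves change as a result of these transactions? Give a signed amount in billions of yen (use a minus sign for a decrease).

-¥345 billion

Discount-window loan ¥59 billion: reserves +¥59B, deposits 0.
FX sale ¥9 billion: reserves −¥9B, deposits 0.
Discount-window repayment ¥395 billion: reserves −¥395B, deposits 0.
Totals: Δreserves = −¥345B, Δdeposits = 0.
Δrequired reserves = 8% × 0 = 0.
Δexcess reserves = Δreserves − Δrequired = −¥345B − (0) = -¥345 billion.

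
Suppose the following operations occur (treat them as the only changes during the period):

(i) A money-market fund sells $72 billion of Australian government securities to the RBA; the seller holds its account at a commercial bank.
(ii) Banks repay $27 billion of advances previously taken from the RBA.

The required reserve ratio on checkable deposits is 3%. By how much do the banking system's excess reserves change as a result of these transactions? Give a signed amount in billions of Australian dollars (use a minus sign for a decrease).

+$42.84 billion

Asset purchase (from non-banks) $72 billion: reserves +$72B, deposits +$72B.
Discount-window repayment $27 billion: reserves −$27B, deposits 0.
Totals: Δreserves = +$45B, Δdeposits = +$72B.
Δrequired reserves = 3% × +$72B = +$2.16B.
Δexcess reserves = Δreserves − Δrequired = +$45B − (+$2.16B) = +$42.84 billion.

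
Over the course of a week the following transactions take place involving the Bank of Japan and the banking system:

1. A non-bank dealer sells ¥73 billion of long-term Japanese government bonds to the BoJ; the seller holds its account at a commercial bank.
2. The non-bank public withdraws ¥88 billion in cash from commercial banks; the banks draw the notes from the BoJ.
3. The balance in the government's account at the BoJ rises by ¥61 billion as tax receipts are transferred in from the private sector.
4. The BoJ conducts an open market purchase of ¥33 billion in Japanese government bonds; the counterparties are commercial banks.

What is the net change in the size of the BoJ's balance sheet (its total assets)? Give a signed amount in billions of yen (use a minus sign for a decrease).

+¥106 billion

BoJ balance sheet:
  Assets:      Securities +¥106B
  Liabilities: Bank reserves −¥43B, Currency in circulation +¥88B, Government deposits +¥61B
Change in total BoJ assets = +¥106 billion.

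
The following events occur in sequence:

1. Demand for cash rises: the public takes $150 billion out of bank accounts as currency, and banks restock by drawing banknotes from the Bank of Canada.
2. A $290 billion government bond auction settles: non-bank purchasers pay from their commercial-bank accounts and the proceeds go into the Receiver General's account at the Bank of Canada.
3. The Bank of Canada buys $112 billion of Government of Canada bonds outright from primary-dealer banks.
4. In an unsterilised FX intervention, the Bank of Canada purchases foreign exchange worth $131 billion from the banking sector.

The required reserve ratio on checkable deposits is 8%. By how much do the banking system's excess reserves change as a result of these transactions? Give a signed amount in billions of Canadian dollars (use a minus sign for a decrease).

-$161.8 billion

Currency withdrawal $150 billion: reserves −$150B, deposits −$150B.
Government account inflow $290 billion: reserves −$290B, deposits −$290B.
OMO purchase (from banks) $112 billion: reserves +$112B, deposits 0.
FX purchase $131 billion: reserves +$131B, deposits 0.
Totals: Δreserves = −$197B, Δdeposits = −$440B.
Δrequired reserves = 8% × −$440B = −$35.2B.
Δexcess reserves = Δreserves − Δrequired = −$197B − (−$35.2B) = -$161.8 billion.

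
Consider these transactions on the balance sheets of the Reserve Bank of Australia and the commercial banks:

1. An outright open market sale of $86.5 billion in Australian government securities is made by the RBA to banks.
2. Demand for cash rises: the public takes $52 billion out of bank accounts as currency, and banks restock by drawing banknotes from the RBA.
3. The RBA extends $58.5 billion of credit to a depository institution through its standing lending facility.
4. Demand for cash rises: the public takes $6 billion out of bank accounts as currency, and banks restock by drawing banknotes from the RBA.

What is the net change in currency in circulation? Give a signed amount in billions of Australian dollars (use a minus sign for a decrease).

+$58 billion

RBA balance sheet:
  Assets:      Securities −$86.5B, Loans to banks +$58.5B
  Liabilities: Bank reserves −$86B, Currency in circulation +$58B
Commercial banking system:
  Assets:      Reserves at CB −$86B, Securities +$86.5B
  Liabilities: Checkable deposits −$58B, Borrowings from CB +$58.5B
So the change in currency in circulation is +$58 billion.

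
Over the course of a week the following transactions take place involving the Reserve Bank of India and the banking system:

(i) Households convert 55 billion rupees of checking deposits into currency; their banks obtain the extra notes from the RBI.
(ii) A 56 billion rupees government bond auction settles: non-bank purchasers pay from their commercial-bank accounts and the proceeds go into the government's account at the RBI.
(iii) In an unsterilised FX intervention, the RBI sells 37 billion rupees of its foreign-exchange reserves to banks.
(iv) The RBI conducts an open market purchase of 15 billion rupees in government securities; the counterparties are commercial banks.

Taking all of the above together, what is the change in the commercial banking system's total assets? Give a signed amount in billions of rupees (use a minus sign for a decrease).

-111 billion

RBI balance sheet:
  Assets:      Securities +15B, Foreign assets −37B
  Liabilities: Bank reserves −133B, Currency in circulation +55B, Government deposits +56B
Commercial banking system:
  Assets:      Reserves at CB −133B, Securities −15B, Foreign assets +37B
  Liabilities: Checkable deposits −111B
Change in total bank assets = -111 billion.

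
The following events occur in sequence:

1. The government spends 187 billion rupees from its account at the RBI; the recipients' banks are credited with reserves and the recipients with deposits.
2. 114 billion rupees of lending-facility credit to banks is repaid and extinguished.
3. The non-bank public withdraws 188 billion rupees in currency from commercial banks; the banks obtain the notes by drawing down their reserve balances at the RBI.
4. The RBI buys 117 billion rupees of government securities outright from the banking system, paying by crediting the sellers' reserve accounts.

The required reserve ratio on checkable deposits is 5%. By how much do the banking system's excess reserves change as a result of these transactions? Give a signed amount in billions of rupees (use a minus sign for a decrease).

Government spending 187 billion rupees: reserves +187B, deposits +187B.
Discount-window repayment 114 billion rupees: reserves −114B, deposits 0.
Currency withdrawal 188 billion rupees: reserves −188B, deposits −188B.
OMO purchase (from banks) 117 billion rupees: reserves +117B, deposits 0.
Totals: Δreserves = +2B, Δdeposits = −1B.
Δrequired reserves = 5% × −1B = −0.05B.
Δexcess reserves = Δreserves − Δrequired = +2B − (−0.05B) = +2.05 billion.

+2.05 billion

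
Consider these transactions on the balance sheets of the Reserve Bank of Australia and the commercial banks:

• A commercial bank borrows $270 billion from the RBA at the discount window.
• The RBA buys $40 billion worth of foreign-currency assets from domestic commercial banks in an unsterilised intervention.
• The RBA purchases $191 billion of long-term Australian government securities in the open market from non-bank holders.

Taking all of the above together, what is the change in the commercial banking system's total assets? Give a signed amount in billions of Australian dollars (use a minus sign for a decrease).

+$461 billion

Discount-window loan $270 billion: bank balance sheets expand → +$270B.
FX purchase $40 billion: just an asset swap on bank balance sheets → 0.
Asset purchase (from non-banks) $191 billion: bank balance sheets expand → +$191B.
Net: 270 + 0 + 191 = +$461 billion.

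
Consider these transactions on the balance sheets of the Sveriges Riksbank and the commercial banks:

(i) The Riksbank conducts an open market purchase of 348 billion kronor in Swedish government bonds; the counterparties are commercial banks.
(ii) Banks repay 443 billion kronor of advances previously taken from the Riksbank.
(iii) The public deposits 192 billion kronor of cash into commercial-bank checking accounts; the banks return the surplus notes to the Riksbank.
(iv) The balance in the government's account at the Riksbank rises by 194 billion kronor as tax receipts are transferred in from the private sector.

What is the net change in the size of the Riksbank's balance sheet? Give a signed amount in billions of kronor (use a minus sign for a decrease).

OMO purchase (from banks) 348 billion kronor: a Riksbank asset is acquired → +348B.
Discount-window repayment 443 billion kronor: a Riksbank asset is shed → −443B.
Currency deposit 192 billion kronor: only the composition of liabilities changes → 0.
Government account inflow 194 billion kronor: only the composition of liabilities changes → 0.
Net: 348 − 443 + 0 + 0 = -95 billion.

-95 billion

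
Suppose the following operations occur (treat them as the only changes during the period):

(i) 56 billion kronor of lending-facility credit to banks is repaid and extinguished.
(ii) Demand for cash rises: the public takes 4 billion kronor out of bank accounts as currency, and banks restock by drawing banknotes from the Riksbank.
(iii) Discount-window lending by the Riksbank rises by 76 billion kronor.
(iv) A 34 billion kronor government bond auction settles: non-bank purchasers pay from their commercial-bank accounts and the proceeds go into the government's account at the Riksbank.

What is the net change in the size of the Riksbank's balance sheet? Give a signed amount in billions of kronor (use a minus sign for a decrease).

Discount-window repayment 56 billion kronor: a Riksbank asset is shed → −56B.
Currency withdrawal 4 billion kronor: only the composition of liabilities changes → 0.
Discount-window loan 76 billion kronor: a Riksbank asset is acquired → +76B.
Government account inflow 34 billion kronor: only the composition of liabilities changes → 0.
Net: −56 + 0 + 76 + 0 = +20 billion.

+20 billion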